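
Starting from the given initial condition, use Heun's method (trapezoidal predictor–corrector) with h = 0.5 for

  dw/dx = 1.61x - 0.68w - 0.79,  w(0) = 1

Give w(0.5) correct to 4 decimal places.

Heun: k1 = f(x_n, w_n); k2 = f(x_n + h, w_n + h·k1); w_{n+1} = w_n + (h/2)·(k1 + k2).
x=0.000000, w=1.000000:
  k1 = f(0.000000, 1.000000) = -1.470000
  k2 = f(0.500000, 0.265000) = -0.165200
  w ← 1.000000 + (0.5/2)·(-1.470000 + (-0.165200)) = 0.591200
w(0.5) ≈ 0.5912

0.5912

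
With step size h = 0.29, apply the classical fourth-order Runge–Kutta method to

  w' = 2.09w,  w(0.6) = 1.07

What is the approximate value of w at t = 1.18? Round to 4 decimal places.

3.5932

RK4: k1 = f(t_n, w_n); k2 = f(t_n + h/2, w_n + (h/2)·k1); k3 = f(t_n + h/2, w_n + (h/2)·k2); k4 = f(t_n + h, w_n + h·k3); w_{n+1} = w_n + (h/6)·(k1 + 2k2 + 2k3 + k4).
t=0.600000, w=1.070000:
  k1 = f(0.600000, 1.070000) = 2.236300
  k2 = f(0.745000, 1.394264) = 2.914011
  k3 = f(0.745000, 1.492532) = 3.119391
  k4 = f(0.890000, 1.974623) = 4.126963
  w ← 1.070000 + (0.29/6)·(k1 + 2k2 + 2k3 + k4) = 1.960787
t=0.890000, w=1.960787:
  k1 = f(0.890000, 1.960787) = 4.098044
  k2 = f(1.035000, 2.555003) = 5.339956
  k3 = f(1.035000, 2.735080) = 5.716318
  k4 = f(1.180000, 3.618519) = 7.562704
  w ← 1.960787 + (0.29/6)·(k1 + 2k2 + 2k3 + k4) = 3.593162
w(1.18) ≈ 3.5932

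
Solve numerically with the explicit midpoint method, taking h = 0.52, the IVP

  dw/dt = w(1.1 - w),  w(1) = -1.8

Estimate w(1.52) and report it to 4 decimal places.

Midpoint: k1 = f(t_n, w_n); k2 = f(t_n + h/2, w_n + (h/2)·k1); w_{n+1} = w_n + h·k2.
t=1.000000, w=-1.800000:
  k1 = f(1.000000, -1.800000) = -5.220000
  k2 = f(1.260000, -3.157200) = -13.440832
  w ← -1.800000 + 0.52·(-13.440832) = -8.789233
w(1.52) ≈ -8.7892

-8.7892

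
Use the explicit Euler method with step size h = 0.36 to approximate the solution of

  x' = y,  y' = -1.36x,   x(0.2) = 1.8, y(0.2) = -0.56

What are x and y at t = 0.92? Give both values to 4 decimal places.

1.0795, -2.2239

Euler on (x,y): x_{n+1} = x_n + h·x', y_{n+1} = y_n + h·y'.
0.200000: (1.800000, -0.560000); f=(-0.560000, -2.448000) → (1.598400, -1.441280)
0.560000: (1.598400, -1.441280); f=(-1.441280, -2.173824) → (1.079539, -2.223857)
(x(0.92), y(0.92)) ≈ (1.0795, -2.2239)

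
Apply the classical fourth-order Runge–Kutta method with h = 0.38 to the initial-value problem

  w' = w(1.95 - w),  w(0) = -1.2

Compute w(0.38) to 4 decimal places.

RK4: k1 = f(s_n, w_n); k2 = f(s_n + h/2, w_n + (h/2)·k1); k3 = f(s_n + h/2, w_n + (h/2)·k2); k4 = f(s_n + h, w_n + h·k3); w_{n+1} = w_n + (h/6)·(k1 + 2k2 + 2k3 + k4).
s=0.000000, w=-1.200000:
  k1 = f(0.000000, -1.200000) = -3.780000
  k2 = f(0.190000, -1.918200) = -7.419981
  k3 = f(0.190000, -2.609796) = -11.900140
  k4 = f(0.380000, -5.722053) = -43.899899
  w ← -1.200000 + (0.38/6)·(k1 + 2k2 + 2k3 + k4) = -6.666942
w(0.38) ≈ -6.6669

-6.6669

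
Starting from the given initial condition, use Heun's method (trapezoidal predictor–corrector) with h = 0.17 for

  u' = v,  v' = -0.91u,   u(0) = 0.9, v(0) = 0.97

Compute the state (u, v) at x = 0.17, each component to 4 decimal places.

Heun on (u,v): k1 = f(x_n, state_n); k2 = f(x_n + h, state_n + h·k1); state_{n+1} = state_n + (h/2)·(k1 + k2).
0.000000: (0.900000, 0.970000)
  k1 = (0.970000, -0.819000)
  predictor → (1.064900, 0.830770)
  k2 = (0.830770, -0.969059)
  → (1.053065, 0.818015)
(u(0.17), v(0.17)) ≈ (1.0531, 0.8180)

1.0531, 0.8180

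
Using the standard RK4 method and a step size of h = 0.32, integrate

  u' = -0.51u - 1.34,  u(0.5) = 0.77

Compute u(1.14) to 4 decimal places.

RK4: k1 = f(x_n, u_n); k2 = f(x_n + h/2, u_n + (h/2)·k1); k3 = f(x_n + h/2, u_n + (h/2)·k2); k4 = f(x_n + h, u_n + h·k3); u_{n+1} = u_n + (h/6)·(k1 + 2k2 + 2k3 + k4).
x=0.500000, u=0.770000:
  k1 = f(0.500000, 0.770000) = -1.732700
  k2 = f(0.660000, 0.492768) = -1.591312
  k3 = f(0.660000, 0.515390) = -1.602849
  k4 = f(0.820000, 0.257088) = -1.471115
  u ← 0.770000 + (0.32/6)·(k1 + 2k2 + 2k3 + k4) = 0.258419
x=0.820000, u=0.258419:
  k1 = f(0.820000, 0.258419) = -1.471794
  k2 = f(0.980000, 0.022932) = -1.351696
  k3 = f(0.980000, 0.042148) = -1.361496
  k4 = f(1.140000, -0.177259) = -1.249598
  u ← 0.258419 + (0.32/6)·(k1 + 2k2 + 2k3 + k4) = -0.176129
u(1.14) ≈ -0.1761

-0.1761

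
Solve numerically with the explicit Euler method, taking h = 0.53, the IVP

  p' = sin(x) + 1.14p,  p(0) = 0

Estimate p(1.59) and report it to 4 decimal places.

Euler: p_{n+1} = p_n + h·f(x_n, p_n).
x=0.000000, p=0.000000: f=0.000000 → p ← 0.000000 + 0.53·0.000000 = 0.000000
x=0.530000, p=0.000000: f=0.505533 → p ← 0.000000 + 0.53·0.505533 = 0.267933
x=1.060000, p=0.267933: f=1.177799 → p ← 0.267933 + 0.53·1.177799 = 0.892166
p(1.59) ≈ 0.8922

0.8922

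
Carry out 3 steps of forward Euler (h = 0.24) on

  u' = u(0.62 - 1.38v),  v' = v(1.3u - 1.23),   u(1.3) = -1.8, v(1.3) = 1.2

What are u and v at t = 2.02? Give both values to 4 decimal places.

Euler on (u,v): u_{n+1} = u_n + h·u', v_{n+1} = v_n + h·v'.
1.300000: (-1.800000, 1.200000); f=(1.864800, -4.284000) → (-1.352448, 0.171840)
1.540000: (-1.352448, 0.171840); f=(-0.517799, -0.513489) → (-1.476720, 0.048603)
1.780000: (-1.476720, 0.048603); f=(-0.816520, -0.153085) → (-1.672685, 0.011862)
(u(2.02), v(2.02)) ≈ (-1.6727, 0.0119)

-1.6727, 0.0119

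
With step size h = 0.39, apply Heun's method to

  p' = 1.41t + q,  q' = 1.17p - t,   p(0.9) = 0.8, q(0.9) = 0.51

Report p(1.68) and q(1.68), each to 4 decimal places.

2.7014, 0.9747

Heun on (p,q): k1 = f(t_n, state_n); k2 = f(t_n + h, state_n + h·k1); state_{n+1} = state_n + (h/2)·(k1 + k2).
0.900000: (0.800000, 0.510000)
  k1 = (1.779000, 0.036000)
  predictor → (1.493810, 0.524040)
  k2 = (2.342940, 0.457758)
  → (1.603778, 0.606283)
1.290000: (1.603778, 0.606283)
  k1 = (2.425183, 0.586421)
  predictor → (2.549600, 0.834987)
  k2 = (3.203787, 1.303032)
  → (2.701427, 0.974726)
(p(1.68), q(1.68)) ≈ (2.7014, 0.9747)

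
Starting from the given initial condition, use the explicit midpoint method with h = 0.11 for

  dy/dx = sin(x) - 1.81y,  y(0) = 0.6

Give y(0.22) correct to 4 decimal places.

0.4260

Midpoint: k1 = f(x_n, y_n); k2 = f(x_n + h/2, y_n + (h/2)·k1); y_{n+1} = y_n + h·k2.
x=0.000000, y=0.600000:
  k1 = f(0.000000, 0.600000) = -1.086000
  k2 = f(0.055000, 0.540270) = -0.922916
  y ← 0.600000 + 0.11·(-0.922916) = 0.498479
x=0.110000, y=0.498479:
  k1 = f(0.110000, 0.498479) = -0.792469
  k2 = f(0.165000, 0.454893) = -0.659105
  y ← 0.498479 + 0.11·(-0.659105) = 0.425978
y(0.22) ≈ 0.4260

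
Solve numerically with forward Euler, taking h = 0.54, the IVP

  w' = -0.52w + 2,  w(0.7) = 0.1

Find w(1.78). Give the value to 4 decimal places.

1.9085

Euler: w_{n+1} = w_n + h·f(x_n, w_n).
x=0.700000, w=0.100000: f=1.948000 → w ← 0.100000 + 0.54·1.948000 = 1.151920
x=1.240000, w=1.151920: f=1.401002 → w ← 1.151920 + 0.54·1.401002 = 1.908461
w(1.78) ≈ 1.9085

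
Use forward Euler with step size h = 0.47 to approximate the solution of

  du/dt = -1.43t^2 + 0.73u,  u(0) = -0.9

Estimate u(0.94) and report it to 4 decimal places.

-1.7720

Euler: u_{n+1} = u_n + h·f(t_n, u_n).
t=0.000000, u=-0.900000: f=-0.657000 → u ← -0.900000 + 0.47·(-0.657000) = -1.208790
t=0.470000, u=-1.208790: f=-1.198304 → u ← -1.208790 + 0.47·(-1.198304) = -1.771993
u(0.94) ≈ -1.7720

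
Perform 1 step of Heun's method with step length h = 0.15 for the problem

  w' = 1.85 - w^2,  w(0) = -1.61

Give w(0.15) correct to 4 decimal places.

Heun: k1 = f(t_n, w_n); k2 = f(t_n + h, w_n + h·k1); w_{n+1} = w_n + (h/2)·(k1 + k2).
t=0.000000, w=-1.610000:
  k1 = f(0.000000, -1.610000) = -0.742100
  k2 = f(0.150000, -1.721315) = -1.112925
  w ← -1.610000 + (0.15/2)·(-0.742100 + (-1.112925)) = -1.749127
w(0.15) ≈ -1.7491

-1.7491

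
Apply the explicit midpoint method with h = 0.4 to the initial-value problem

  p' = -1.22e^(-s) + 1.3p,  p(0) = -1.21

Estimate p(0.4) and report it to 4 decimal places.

Midpoint: k1 = f(s_n, p_n); k2 = f(s_n + h/2, p_n + (h/2)·k1); p_{n+1} = p_n + h·k2.
s=0.000000, p=-1.210000:
  k1 = f(0.000000, -1.210000) = -2.793000
  k2 = f(0.200000, -1.768600) = -3.298032
  p ← -1.210000 + 0.4·(-3.298032) = -2.529213
p(0.4) ≈ -2.5292

-2.5292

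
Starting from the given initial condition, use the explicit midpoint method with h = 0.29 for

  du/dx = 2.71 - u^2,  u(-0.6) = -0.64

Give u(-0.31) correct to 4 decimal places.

0.1187

Midpoint: k1 = f(x_n, u_n); k2 = f(x_n + h/2, u_n + (h/2)·k1); u_{n+1} = u_n + h·k2.
x=-0.600000, u=-0.640000:
  k1 = f(-0.600000, -0.640000) = 2.300400
  k2 = f(-0.455000, -0.306442) = 2.616093
  u ← -0.640000 + 0.29·2.616093 = 0.118667
u(-0.31) ≈ 0.1187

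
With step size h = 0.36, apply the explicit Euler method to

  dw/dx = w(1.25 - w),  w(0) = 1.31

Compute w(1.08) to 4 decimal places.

1.2593

Euler: w_{n+1} = w_n + h·f(x_n, w_n).
x=0.000000, w=1.310000: f=-0.078600 → w ← 1.310000 + 0.36·(-0.078600) = 1.281704
x=0.360000, w=1.281704: f=-0.040635 → w ← 1.281704 + 0.36·(-0.040635) = 1.267075
x=0.720000, w=1.267075: f=-0.021636 → w ← 1.267075 + 0.36·(-0.021636) = 1.259286
w(1.08) ≈ 1.2593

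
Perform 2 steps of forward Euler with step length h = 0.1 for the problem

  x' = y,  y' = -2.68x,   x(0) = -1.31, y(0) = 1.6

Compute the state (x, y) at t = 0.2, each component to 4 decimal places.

Euler on (x,y): x_{n+1} = x_n + h·x', y_{n+1} = y_n + h·y'.
0.000000: (-1.310000, 1.600000); f=(1.600000, 3.510800) → (-1.150000, 1.951080)
0.100000: (-1.150000, 1.951080); f=(1.951080, 3.082000) → (-0.954892, 2.259280)
(x(0.2), y(0.2)) ≈ (-0.9549, 2.2593)

-0.9549, 2.2593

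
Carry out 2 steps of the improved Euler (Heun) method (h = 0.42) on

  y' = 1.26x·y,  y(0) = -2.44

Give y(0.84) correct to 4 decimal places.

-3.7490

Heun: k1 = f(x_n, y_n); k2 = f(x_n + h, y_n + h·k1); y_{n+1} = y_n + (h/2)·(k1 + k2).
x=0.000000, y=-2.440000:
  k1 = f(0.000000, -2.440000) = 0.000000
  k2 = f(0.420000, -2.440000) = -1.291248
  y ← -2.440000 + (0.42/2)·(0.000000 + (-1.291248)) = -2.711162
x=0.420000, y=-2.711162:
  k1 = f(0.420000, -2.711162) = -1.434747
  k2 = f(0.840000, -3.313756) = -3.507279
  y ← -2.711162 + (0.42/2)·(-1.434747 + (-3.507279)) = -3.748988
y(0.84) ≈ -3.7490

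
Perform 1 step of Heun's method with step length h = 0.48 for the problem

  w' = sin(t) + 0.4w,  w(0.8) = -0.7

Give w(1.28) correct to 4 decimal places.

Heun: k1 = f(t_n, w_n); k2 = f(t_n + h, w_n + h·k1); w_{n+1} = w_n + (h/2)·(k1 + k2).
t=0.800000, w=-0.700000:
  k1 = f(0.800000, -0.700000) = 0.437356
  k2 = f(1.280000, -0.490069) = 0.761988
  w ← -0.700000 + (0.48/2)·(0.437356 + 0.761988) = -0.412157
w(1.28) ≈ -0.4122

-0.4122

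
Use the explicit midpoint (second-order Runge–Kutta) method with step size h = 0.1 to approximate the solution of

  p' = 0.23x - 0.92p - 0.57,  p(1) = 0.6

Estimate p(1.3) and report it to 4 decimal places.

Midpoint: k1 = f(x_n, p_n); k2 = f(x_n + h/2, p_n + (h/2)·k1); p_{n+1} = p_n + h·k2.
x=1.000000, p=0.600000:
  k1 = f(1.000000, 0.600000) = -0.892000
  k2 = f(1.050000, 0.555400) = -0.839468
  p ← 0.600000 + 0.1·(-0.839468) = 0.516053
x=1.100000, p=0.516053:
  k1 = f(1.100000, 0.516053) = -0.791769
  k2 = f(1.150000, 0.476465) = -0.743848
  p ← 0.516053 + 0.1·(-0.743848) = 0.441668
x=1.200000, p=0.441668:
  k1 = f(1.200000, 0.441668) = -0.700335
  k2 = f(1.250000, 0.406652) = -0.656620
  p ← 0.441668 + 0.1·(-0.656620) = 0.376006
p(1.3) ≈ 0.3760

0.3760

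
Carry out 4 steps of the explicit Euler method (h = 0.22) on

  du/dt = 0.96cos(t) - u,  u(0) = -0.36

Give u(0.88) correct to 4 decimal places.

Euler: u_{n+1} = u_n + h·f(t_n, u_n).
t=0.000000, u=-0.360000: f=1.320000 → u ← -0.360000 + 0.22·1.320000 = -0.069600
t=0.220000, u=-0.069600: f=1.006462 → u ← -0.069600 + 0.22·1.006462 = 0.151822
t=0.440000, u=0.151822: f=0.716740 → u ← 0.151822 + 0.22·0.716740 = 0.309504
t=0.660000, u=0.309504: f=0.448888 → u ← 0.309504 + 0.22·0.448888 = 0.408260
u(0.88) ≈ 0.4083

0.4083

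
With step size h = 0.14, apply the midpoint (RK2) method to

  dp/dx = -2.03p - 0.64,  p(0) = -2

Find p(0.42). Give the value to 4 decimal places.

-1.0437

Midpoint: k1 = f(x_n, p_n); k2 = f(x_n + h/2, p_n + (h/2)·k1); p_{n+1} = p_n + h·k2.
x=0.000000, p=-2.000000:
  k1 = f(0.000000, -2.000000) = 3.420000
  k2 = f(0.070000, -1.760600) = 2.934018
  p ← -2.000000 + 0.14·2.934018 = -1.589237
x=0.140000, p=-1.589237:
  k1 = f(0.140000, -1.589237) = 2.586152
  k2 = f(0.210000, -1.408207) = 2.218660
  p ← -1.589237 + 0.14·2.218660 = -1.278625
x=0.280000, p=-1.278625:
  k1 = f(0.280000, -1.278625) = 1.955609
  k2 = f(0.350000, -1.141732) = 1.677717
  p ← -1.278625 + 0.14·1.677717 = -1.043745
p(0.42) ≈ -1.0437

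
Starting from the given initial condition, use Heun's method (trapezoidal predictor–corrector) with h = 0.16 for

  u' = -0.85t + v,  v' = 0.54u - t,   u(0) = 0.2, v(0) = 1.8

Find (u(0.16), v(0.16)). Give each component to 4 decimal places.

Heun on (u,v): k1 = f(t_n, state_n); k2 = f(t_n + h, state_n + h·k1); state_{n+1} = state_n + (h/2)·(k1 + k2).
0.000000: (0.200000, 1.800000)
  k1 = (1.800000, 0.108000)
  predictor → (0.488000, 1.817280)
  k2 = (1.681280, 0.103520)
  → (0.478502, 1.816922)
(u(0.16), v(0.16)) ≈ (0.4785, 1.8169)

0.4785, 1.8169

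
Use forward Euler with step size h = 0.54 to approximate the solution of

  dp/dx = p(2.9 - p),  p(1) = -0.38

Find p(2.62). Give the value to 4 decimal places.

Euler: p_{n+1} = p_n + h·f(x_n, p_n).
x=1.000000, p=-0.380000: f=-1.246400 → p ← -0.380000 + 0.54·(-1.246400) = -1.053056
x=1.540000, p=-1.053056: f=-4.162789 → p ← -1.053056 + 0.54·(-4.162789) = -3.300962
x=2.080000, p=-3.300962: f=-20.469142 → p ← -3.300962 + 0.54·(-20.469142) = -14.354299
p(2.62) ≈ -14.3543

-14.3543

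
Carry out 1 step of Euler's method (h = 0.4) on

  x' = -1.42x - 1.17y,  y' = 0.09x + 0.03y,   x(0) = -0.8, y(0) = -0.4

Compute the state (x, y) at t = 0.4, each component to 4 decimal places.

-0.1584, -0.4336

Euler on (x,y): x_{n+1} = x_n + h·x', y_{n+1} = y_n + h·y'.
0.000000: (-0.800000, -0.400000); f=(1.604000, -0.084000) → (-0.158400, -0.433600)
(x(0.4), y(0.4)) ≈ (-0.1584, -0.4336)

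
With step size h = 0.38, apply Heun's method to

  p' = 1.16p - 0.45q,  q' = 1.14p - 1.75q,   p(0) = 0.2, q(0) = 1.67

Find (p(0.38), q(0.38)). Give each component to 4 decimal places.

Heun on (p,q): k1 = f(x_n, state_n); k2 = f(x_n + h, state_n + h·k1); state_{n+1} = state_n + (h/2)·(k1 + k2).
0.000000: (0.200000, 1.670000)
  k1 = (-0.519500, -2.694500)
  predictor → (0.002590, 0.646090)
  k2 = (-0.287736, -1.127705)
  → (0.046625, 0.943781)
(p(0.38), q(0.38)) ≈ (0.0466, 0.9438)

0.0466, 0.9438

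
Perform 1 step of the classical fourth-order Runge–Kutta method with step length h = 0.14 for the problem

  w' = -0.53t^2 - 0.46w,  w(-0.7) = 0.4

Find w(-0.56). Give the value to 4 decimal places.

0.3465

RK4: k1 = f(t_n, w_n); k2 = f(t_n + h/2, w_n + (h/2)·k1); k3 = f(t_n + h/2, w_n + (h/2)·k2); k4 = f(t_n + h, w_n + h·k3); w_{n+1} = w_n + (h/6)·(k1 + 2k2 + 2k3 + k4).
t=-0.700000, w=0.400000:
  k1 = f(-0.700000, 0.400000) = -0.443700
  k2 = f(-0.630000, 0.368941) = -0.380070
  k3 = f(-0.630000, 0.373395) = -0.382119
  k4 = f(-0.560000, 0.346503) = -0.325600
  w ← 0.400000 + (0.14/6)·(k1 + 2k2 + 2k3 + k4) = 0.346481
w(-0.56) ≈ 0.3465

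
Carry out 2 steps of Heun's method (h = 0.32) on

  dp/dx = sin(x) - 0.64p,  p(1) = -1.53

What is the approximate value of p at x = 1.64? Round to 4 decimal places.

-0.5224

Heun: k1 = f(x_n, p_n); k2 = f(x_n + h, p_n + h·k1); p_{n+1} = p_n + (h/2)·(k1 + k2).
x=1.000000, p=-1.530000:
  k1 = f(1.000000, -1.530000) = 1.820671
  k2 = f(1.320000, -0.947385) = 1.575042
  p ← -1.530000 + (0.32/2)·(1.820671 + 1.575042) = -0.986686
x=1.320000, p=-0.986686:
  k1 = f(1.320000, -0.986686) = 1.600194
  k2 = f(1.640000, -0.474624) = 1.301366
  p ← -0.986686 + (0.32/2)·(1.600194 + 1.301366) = -0.522436
p(1.64) ≈ -0.5224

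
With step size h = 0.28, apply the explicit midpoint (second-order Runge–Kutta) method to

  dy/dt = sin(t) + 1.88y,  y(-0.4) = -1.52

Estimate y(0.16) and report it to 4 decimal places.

-4.3844

Midpoint: k1 = f(t_n, y_n); k2 = f(t_n + h/2, y_n + (h/2)·k1); y_{n+1} = y_n + h·k2.
t=-0.400000, y=-1.520000:
  k1 = f(-0.400000, -1.520000) = -3.247018
  k2 = f(-0.260000, -1.974583) = -3.969296
  y ← -1.520000 + 0.28·(-3.969296) = -2.631403
t=-0.120000, y=-2.631403:
  k1 = f(-0.120000, -2.631403) = -5.066750
  k2 = f(0.020000, -3.340748) = -6.260607
  y ← -2.631403 + 0.28·(-6.260607) = -4.384373
y(0.16) ≈ -4.3844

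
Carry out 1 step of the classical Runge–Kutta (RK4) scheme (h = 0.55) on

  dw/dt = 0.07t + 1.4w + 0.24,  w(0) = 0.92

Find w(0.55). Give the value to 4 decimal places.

2.1968

RK4: k1 = f(t_n, w_n); k2 = f(t_n + h/2, w_n + (h/2)·k1); k3 = f(t_n + h/2, w_n + (h/2)·k2); k4 = f(t_n + h, w_n + h·k3); w_{n+1} = w_n + (h/6)·(k1 + 2k2 + 2k3 + k4).
t=0.000000, w=0.920000:
  k1 = f(0.000000, 0.920000) = 1.528000
  k2 = f(0.275000, 1.340200) = 2.135530
  k3 = f(0.275000, 1.507271) = 2.369429
  k4 = f(0.550000, 2.223186) = 3.390960
  w ← 0.920000 + (0.55/6)·(k1 + 2k2 + 2k3 + k4) = 2.196814
w(0.55) ≈ 2.1968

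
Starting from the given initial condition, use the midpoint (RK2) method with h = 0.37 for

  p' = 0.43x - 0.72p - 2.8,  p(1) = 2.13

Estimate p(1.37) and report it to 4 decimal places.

0.9075

Midpoint: k1 = f(x_n, p_n); k2 = f(x_n + h/2, p_n + (h/2)·k1); p_{n+1} = p_n + h·k2.
x=1.000000, p=2.130000:
  k1 = f(1.000000, 2.130000) = -3.903600
  k2 = f(1.185000, 1.407834) = -3.304090
  p ← 2.130000 + 0.37·(-3.304090) = 0.907487
p(1.37) ≈ 0.9075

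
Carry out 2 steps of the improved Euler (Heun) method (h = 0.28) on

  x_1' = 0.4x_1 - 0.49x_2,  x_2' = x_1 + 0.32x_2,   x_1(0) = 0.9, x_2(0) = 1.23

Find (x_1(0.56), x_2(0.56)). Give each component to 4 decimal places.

Heun on (x_1,x_2): k1 = f(x_n, state_n); k2 = f(x_n + h, state_n + h·k1); state_{n+1} = state_n + (h/2)·(k1 + k2).
0.000000: (0.900000, 1.230000)
  k1 = (-0.242700, 1.293600)
  predictor → (0.832044, 1.592208)
  k2 = (-0.447364, 1.341551)
  → (0.803391, 1.598921)
0.280000: (0.803391, 1.598921)
  k1 = (-0.462115, 1.315046)
  predictor → (0.673999, 1.967134)
  k2 = (-0.694296, 1.303482)
  → (0.641493, 1.965515)
(x_1(0.56), x_2(0.56)) ≈ (0.6415, 1.9655)

0.6415, 1.9655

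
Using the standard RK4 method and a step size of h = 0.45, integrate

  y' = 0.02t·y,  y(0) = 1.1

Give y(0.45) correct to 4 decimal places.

RK4: k1 = f(t_n, y_n); k2 = f(t_n + h/2, y_n + (h/2)·k1); k3 = f(t_n + h/2, y_n + (h/2)·k2); k4 = f(t_n + h, y_n + h·k3); y_{n+1} = y_n + (h/6)·(k1 + 2k2 + 2k3 + k4).
t=0.000000, y=1.100000:
  k1 = f(0.000000, 1.100000) = 0.000000
  k2 = f(0.225000, 1.100000) = 0.004950
  k3 = f(0.225000, 1.101114) = 0.004955
  k4 = f(0.450000, 1.102230) = 0.009920
  y ← 1.100000 + (0.45/6)·(k1 + 2k2 + 2k3 + k4) = 1.102230
y(0.45) ≈ 1.1022

1.1022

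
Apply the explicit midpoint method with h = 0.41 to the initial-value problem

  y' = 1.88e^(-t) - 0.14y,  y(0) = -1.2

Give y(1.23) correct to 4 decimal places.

0.1763

Midpoint: k1 = f(t_n, y_n); k2 = f(t_n + h/2, y_n + (h/2)·k1); y_{n+1} = y_n + h·k2.
t=0.000000, y=-1.200000:
  k1 = f(0.000000, -1.200000) = 2.048000
  k2 = f(0.205000, -0.780160) = 1.640759
  y ← -1.200000 + 0.41·1.640759 = -0.527289
t=0.410000, y=-0.527289:
  k1 = f(0.410000, -0.527289) = 1.321483
  k2 = f(0.615000, -0.256385) = 1.052299
  y ← -0.527289 + 0.41·1.052299 = -0.095846
t=0.820000, y=-0.095846:
  k1 = f(0.820000, -0.095846) = 0.841430
  k2 = f(1.025000, 0.076647) = 0.663807
  y ← -0.095846 + 0.41·0.663807 = 0.176315
y(1.23) ≈ 0.1763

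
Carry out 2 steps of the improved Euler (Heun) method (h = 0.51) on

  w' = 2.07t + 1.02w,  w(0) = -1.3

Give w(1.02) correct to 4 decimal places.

-2.1696

Heun: k1 = f(t_n, w_n); k2 = f(t_n + h, w_n + h·k1); w_{n+1} = w_n + (h/2)·(k1 + k2).
t=0.000000, w=-1.300000:
  k1 = f(0.000000, -1.300000) = -1.326000
  k2 = f(0.510000, -1.976260) = -0.960085
  w ← -1.300000 + (0.51/2)·(-1.326000 + (-0.960085)) = -1.882952
t=0.510000, w=-1.882952:
  k1 = f(0.510000, -1.882952) = -0.864911
  k2 = f(1.020000, -2.324056) = -0.259137
  w ← -1.882952 + (0.51/2)·(-0.864911 + (-0.259137)) = -2.169584
w(1.02) ≈ -2.1696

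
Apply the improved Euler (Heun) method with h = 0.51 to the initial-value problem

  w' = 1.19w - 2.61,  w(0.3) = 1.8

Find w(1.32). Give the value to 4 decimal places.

0.9317

Heun: k1 = f(x_n, w_n); k2 = f(x_n + h, w_n + h·k1); w_{n+1} = w_n + (h/2)·(k1 + k2).
x=0.300000, w=1.800000:
  k1 = f(0.300000, 1.800000) = -0.468000
  k2 = f(0.810000, 1.561320) = -0.752029
  w ← 1.800000 + (0.51/2)·(-0.468000 + (-0.752029)) = 1.488893
x=0.810000, w=1.488893:
  k1 = f(0.810000, 1.488893) = -0.838218
  k2 = f(1.320000, 1.061401) = -1.346932
  w ← 1.488893 + (0.51/2)·(-0.838218 + (-1.346932)) = 0.931679
w(1.32) ≈ 0.9317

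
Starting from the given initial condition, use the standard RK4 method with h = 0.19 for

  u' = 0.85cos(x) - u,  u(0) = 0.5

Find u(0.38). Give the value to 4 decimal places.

RK4: k1 = f(x_n, u_n); k2 = f(x_n + h/2, u_n + (h/2)·k1); k3 = f(x_n + h/2, u_n + (h/2)·k2); k4 = f(x_n + h, u_n + h·k3); u_{n+1} = u_n + (h/6)·(k1 + 2k2 + 2k3 + k4).
x=0.000000, u=0.500000:
  k1 = f(0.000000, 0.500000) = 0.350000
  k2 = f(0.095000, 0.533250) = 0.312917
  k3 = f(0.095000, 0.529727) = 0.316440
  k4 = f(0.190000, 0.560124) = 0.274580
  u ← 0.500000 + (0.19/6)·(k1 + 2k2 + 2k3 + k4) = 0.559638
x=0.190000, u=0.559638:
  k1 = f(0.190000, 0.559638) = 0.275066
  k2 = f(0.285000, 0.585769) = 0.229943
  k3 = f(0.285000, 0.581482) = 0.234230
  k4 = f(0.380000, 0.604141) = 0.185224
  u ← 0.559638 + (0.19/6)·(k1 + 2k2 + 2k3 + k4) = 0.603611
u(0.38) ≈ 0.6036

0.6036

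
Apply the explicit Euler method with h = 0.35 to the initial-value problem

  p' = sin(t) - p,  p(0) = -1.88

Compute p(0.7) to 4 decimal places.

Euler: p_{n+1} = p_n + h·f(t_n, p_n).
t=0.000000, p=-1.880000: f=1.880000 → p ← -1.880000 + 0.35·1.880000 = -1.222000
t=0.350000, p=-1.222000: f=1.564898 → p ← -1.222000 + 0.35·1.564898 = -0.674286
p(0.7) ≈ -0.6743

-0.6743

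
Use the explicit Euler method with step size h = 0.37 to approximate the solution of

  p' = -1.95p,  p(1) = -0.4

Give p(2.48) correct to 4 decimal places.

-0.0024

Euler: p_{n+1} = p_n + h·f(x_n, p_n).
x=1.000000, p=-0.400000: f=0.780000 → p ← -0.400000 + 0.37·0.780000 = -0.111400
x=1.370000, p=-0.111400: f=0.217230 → p ← -0.111400 + 0.37·0.217230 = -0.031025
x=1.740000, p=-0.031025: f=0.060499 → p ← -0.031025 + 0.37·0.060499 = -0.008640
x=2.110000, p=-0.008640: f=0.016849 → p ← -0.008640 + 0.37·0.016849 = -0.002406
p(2.48) ≈ -0.0024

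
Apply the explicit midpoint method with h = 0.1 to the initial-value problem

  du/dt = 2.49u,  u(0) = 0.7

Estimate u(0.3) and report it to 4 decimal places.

1.4680

Midpoint: k1 = f(t_n, u_n); k2 = f(t_n + h/2, u_n + (h/2)·k1); u_{n+1} = u_n + h·k2.
t=0.000000, u=0.700000:
  k1 = f(0.000000, 0.700000) = 1.743000
  k2 = f(0.050000, 0.787150) = 1.960004
  u ← 0.700000 + 0.1·1.960004 = 0.896000
t=0.100000, u=0.896000:
  k1 = f(0.100000, 0.896000) = 2.231041
  k2 = f(0.150000, 1.007552) = 2.508805
  u ← 0.896000 + 0.1·2.508805 = 1.146881
t=0.200000, u=1.146881:
  k1 = f(0.200000, 1.146881) = 2.855733
  k2 = f(0.250000, 1.289668) = 3.211272
  u ← 1.146881 + 0.1·3.211272 = 1.468008
u(0.3) ≈ 1.4680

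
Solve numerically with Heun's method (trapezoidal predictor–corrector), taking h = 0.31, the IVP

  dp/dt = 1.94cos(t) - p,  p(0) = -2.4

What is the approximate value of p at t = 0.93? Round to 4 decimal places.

-0.0208

Heun: k1 = f(t_n, p_n); k2 = f(t_n + h, p_n + h·k1); p_{n+1} = p_n + (h/2)·(k1 + k2).
t=0.000000, p=-2.400000:
  k1 = f(0.000000, -2.400000) = 4.340000
  k2 = f(0.310000, -1.054600) = 2.902127
  p ← -2.400000 + (0.31/2)·(4.340000 + 2.902127) = -1.277470
t=0.310000, p=-1.277470:
  k1 = f(0.310000, -1.277470) = 3.124997
  k2 = f(0.620000, -0.308721) = 1.887645
  p ← -1.277470 + (0.31/2)·(3.124997 + 1.887645) = -0.500511
t=0.620000, p=-0.500511:
  k1 = f(0.620000, -0.500511) = 2.079435
  k2 = f(0.930000, 0.144114) = 1.015684
  p ← -0.500511 + (0.31/2)·(2.079435 + 1.015684) = -0.020767
p(0.93) ≈ -0.0208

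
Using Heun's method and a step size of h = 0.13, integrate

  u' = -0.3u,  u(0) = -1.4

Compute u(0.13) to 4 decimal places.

-1.3465

Heun: k1 = f(t_n, u_n); k2 = f(t_n + h, u_n + h·k1); u_{n+1} = u_n + (h/2)·(k1 + k2).
t=0.000000, u=-1.400000:
  k1 = f(0.000000, -1.400000) = 0.420000
  k2 = f(0.130000, -1.345400) = 0.403620
  u ← -1.400000 + (0.13/2)·(0.420000 + 0.403620) = -1.346465
u(0.13) ≈ -1.3465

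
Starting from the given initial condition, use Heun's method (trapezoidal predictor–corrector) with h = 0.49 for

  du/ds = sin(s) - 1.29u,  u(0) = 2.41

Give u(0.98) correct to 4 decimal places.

1.0880

Heun: k1 = f(s_n, u_n); k2 = f(s_n + h, u_n + h·k1); u_{n+1} = u_n + (h/2)·(k1 + k2).
s=0.000000, u=2.410000:
  k1 = f(0.000000, 2.410000) = -3.108900
  k2 = f(0.490000, 0.886639) = -0.673138
  u ← 2.410000 + (0.49/2)·(-3.108900 + (-0.673138)) = 1.483401
s=0.490000, u=1.483401:
  k1 = f(0.490000, 1.483401) = -1.442961
  k2 = f(0.980000, 0.776350) = -0.170994
  u ← 1.483401 + (0.49/2)·(-1.442961 + (-0.170994)) = 1.087982
u(0.98) ≈ 1.0880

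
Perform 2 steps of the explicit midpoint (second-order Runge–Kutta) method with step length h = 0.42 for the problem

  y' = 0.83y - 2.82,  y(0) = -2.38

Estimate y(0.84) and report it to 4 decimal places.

Midpoint: k1 = f(t_n, y_n); k2 = f(t_n + h/2, y_n + (h/2)·k1); y_{n+1} = y_n + h·k2.
t=0.000000, y=-2.380000:
  k1 = f(0.000000, -2.380000) = -4.795400
  k2 = f(0.210000, -3.387034) = -5.631238
  y ← -2.380000 + 0.42·(-5.631238) = -4.745120
t=0.420000, y=-4.745120:
  k1 = f(0.420000, -4.745120) = -6.758450
  k2 = f(0.630000, -6.164394) = -7.936447
  y ← -4.745120 + 0.42·(-7.936447) = -8.078428
y(0.84) ≈ -8.0784

-8.0784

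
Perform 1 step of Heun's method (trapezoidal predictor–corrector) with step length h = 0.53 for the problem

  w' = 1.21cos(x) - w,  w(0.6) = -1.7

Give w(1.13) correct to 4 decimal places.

-0.7766

Heun: k1 = f(x_n, w_n); k2 = f(x_n + h, w_n + h·k1); w_{n+1} = w_n + (h/2)·(k1 + k2).
x=0.600000, w=-1.700000:
  k1 = f(0.600000, -1.700000) = 2.698656
  k2 = f(1.130000, -0.269712) = 0.785971
  w ← -1.700000 + (0.53/2)·(2.698656 + 0.785971) = -0.776574
w(1.13) ≈ -0.7766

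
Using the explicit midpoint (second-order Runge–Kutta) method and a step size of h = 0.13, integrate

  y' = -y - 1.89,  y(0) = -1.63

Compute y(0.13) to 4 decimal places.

-1.6616

Midpoint: k1 = f(t_n, y_n); k2 = f(t_n + h/2, y_n + (h/2)·k1); y_{n+1} = y_n + h·k2.
t=0.000000, y=-1.630000:
  k1 = f(0.000000, -1.630000) = -0.260000
  k2 = f(0.065000, -1.646900) = -0.243100
  y ← -1.630000 + 0.13·(-0.243100) = -1.661603
y(0.13) ≈ -1.6616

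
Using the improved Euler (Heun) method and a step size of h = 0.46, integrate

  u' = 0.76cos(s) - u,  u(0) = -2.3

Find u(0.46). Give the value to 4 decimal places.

-1.2343

Heun: k1 = f(s_n, u_n); k2 = f(s_n + h, u_n + h·k1); u_{n+1} = u_n + (h/2)·(k1 + k2).
s=0.000000, u=-2.300000:
  k1 = f(0.000000, -2.300000) = 3.060000
  k2 = f(0.460000, -0.892400) = 1.573400
  u ← -2.300000 + (0.46/2)·(3.060000 + 1.573400) = -1.234318
u(0.46) ≈ -1.2343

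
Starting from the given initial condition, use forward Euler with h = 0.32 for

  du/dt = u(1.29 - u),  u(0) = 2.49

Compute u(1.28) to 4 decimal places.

1.3284

Euler: u_{n+1} = u_n + h·f(t_n, u_n).
t=0.000000, u=2.490000: f=-2.988000 → u ← 2.490000 + 0.32·(-2.988000) = 1.533840
t=0.320000, u=1.533840: f=-0.374012 → u ← 1.533840 + 0.32·(-0.374012) = 1.414156
t=0.640000, u=1.414156: f=-0.175576 → u ← 1.414156 + 0.32·(-0.175576) = 1.357972
t=0.960000, u=1.357972: f=-0.092304 → u ← 1.357972 + 0.32·(-0.092304) = 1.328435
u(1.28) ≈ 1.3284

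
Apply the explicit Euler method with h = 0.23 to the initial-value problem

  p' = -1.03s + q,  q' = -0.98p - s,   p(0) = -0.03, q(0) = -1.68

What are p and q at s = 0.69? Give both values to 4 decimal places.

-1.3401, -1.5452

Euler on (p,q): p_{n+1} = p_n + h·p', q_{n+1} = q_n + h·q'.
0.000000: (-0.030000, -1.680000); f=(-1.680000, 0.029400) → (-0.416400, -1.673238)
0.230000: (-0.416400, -1.673238); f=(-1.910138, 0.178072) → (-0.855732, -1.632281)
0.460000: (-0.855732, -1.632281); f=(-2.106081, 0.378617) → (-1.340130, -1.545200)
(p(0.69), q(0.69)) ≈ (-1.3401, -1.5452)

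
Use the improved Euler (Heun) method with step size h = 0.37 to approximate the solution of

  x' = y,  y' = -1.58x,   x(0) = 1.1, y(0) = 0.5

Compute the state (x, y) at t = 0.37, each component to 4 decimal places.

Heun on (x,y): k1 = f(t_n, state_n); k2 = f(t_n + h, state_n + h·k1); state_{n+1} = state_n + (h/2)·(k1 + k2).
0.000000: (1.100000, 0.500000)
  k1 = (0.500000, -1.738000)
  predictor → (1.285000, -0.143060)
  k2 = (-0.143060, -2.030300)
  → (1.166034, -0.197136)
(x(0.37), y(0.37)) ≈ (1.1660, -0.1971)

1.1660, -0.1971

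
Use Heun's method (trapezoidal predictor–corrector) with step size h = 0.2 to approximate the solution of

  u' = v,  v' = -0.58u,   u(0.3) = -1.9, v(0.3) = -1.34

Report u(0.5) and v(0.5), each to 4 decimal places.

Heun on (u,v): k1 = f(s_n, state_n); k2 = f(s_n + h, state_n + h·k1); state_{n+1} = state_n + (h/2)·(k1 + k2).
0.300000: (-1.900000, -1.340000)
  k1 = (-1.340000, 1.102000)
  predictor → (-2.168000, -1.119600)
  k2 = (-1.119600, 1.257440)
  → (-2.145960, -1.104056)
(u(0.5), v(0.5)) ≈ (-2.1460, -1.1041)

-2.1460, -1.1041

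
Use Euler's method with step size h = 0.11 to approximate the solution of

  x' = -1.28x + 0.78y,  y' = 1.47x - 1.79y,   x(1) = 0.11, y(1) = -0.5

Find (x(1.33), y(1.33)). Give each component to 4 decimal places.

Euler on (x,y): x_{n+1} = x_n + h·x', y_{n+1} = y_n + h·y'.
1.000000: (0.110000, -0.500000); f=(-0.530800, 1.056700) → (0.051612, -0.383763)
1.110000: (0.051612, -0.383763); f=(-0.365399, 0.762805) → (0.011418, -0.299854)
1.220000: (0.011418, -0.299854); f=(-0.248502, 0.553524) → (-0.015917, -0.238967)
(x(1.33), y(1.33)) ≈ (-0.0159, -0.2390)

-0.0159, -0.2390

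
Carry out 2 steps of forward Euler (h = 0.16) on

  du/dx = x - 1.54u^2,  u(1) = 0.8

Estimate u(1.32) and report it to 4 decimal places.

0.8293

Euler: u_{n+1} = u_n + h·f(x_n, u_n).
x=1.000000, u=0.800000: f=0.014400 → u ← 0.800000 + 0.16·0.014400 = 0.802304
x=1.160000, u=0.802304: f=0.168715 → u ← 0.802304 + 0.16·0.168715 = 0.829298
u(1.32) ≈ 0.8293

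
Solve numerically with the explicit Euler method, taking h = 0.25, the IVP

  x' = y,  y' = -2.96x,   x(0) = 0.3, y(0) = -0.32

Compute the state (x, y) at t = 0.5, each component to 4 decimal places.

0.0845, -0.7048

Euler on (x,y): x_{n+1} = x_n + h·x', y_{n+1} = y_n + h·y'.
0.000000: (0.300000, -0.320000); f=(-0.320000, -0.888000) → (0.220000, -0.542000)
0.250000: (0.220000, -0.542000); f=(-0.542000, -0.651200) → (0.084500, -0.704800)
(x(0.5), y(0.5)) ≈ (0.0845, -0.7048)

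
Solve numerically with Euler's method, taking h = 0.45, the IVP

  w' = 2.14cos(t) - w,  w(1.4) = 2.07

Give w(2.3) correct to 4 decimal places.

0.4508

Euler: w_{n+1} = w_n + h·f(t_n, w_n).
t=1.400000, w=2.070000: f=-1.706270 → w ← 2.070000 + 0.45·(-1.706270) = 1.302178
t=1.850000, w=1.302178: f=-1.891941 → w ← 1.302178 + 0.45·(-1.891941) = 0.450805
w(2.3) ≈ 0.4508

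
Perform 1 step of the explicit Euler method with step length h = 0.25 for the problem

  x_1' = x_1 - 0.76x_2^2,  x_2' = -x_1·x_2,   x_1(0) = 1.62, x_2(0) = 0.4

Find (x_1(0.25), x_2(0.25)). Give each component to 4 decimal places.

Euler on (x_1,x_2): x_1_{n+1} = x_1_n + h·x_1', x_2_{n+1} = x_2_n + h·x_2'.
0.000000: (1.620000, 0.400000); f=(1.498400, -0.648000) → (1.994600, 0.238000)
(x_1(0.25), x_2(0.25)) ≈ (1.9946, 0.2380)

1.9946, 0.2380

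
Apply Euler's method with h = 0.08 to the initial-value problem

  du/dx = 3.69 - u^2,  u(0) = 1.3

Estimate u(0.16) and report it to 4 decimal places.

Euler: u_{n+1} = u_n + h·f(x_n, u_n).
x=0.000000, u=1.300000: f=2.000000 → u ← 1.300000 + 0.08·2.000000 = 1.460000
x=0.080000, u=1.460000: f=1.558400 → u ← 1.460000 + 0.08·1.558400 = 1.584672
u(0.16) ≈ 1.5847

1.5847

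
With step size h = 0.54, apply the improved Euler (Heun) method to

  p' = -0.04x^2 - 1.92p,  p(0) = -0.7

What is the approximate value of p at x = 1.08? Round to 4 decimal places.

-0.1895

Heun: k1 = f(x_n, p_n); k2 = f(x_n + h, p_n + h·k1); p_{n+1} = p_n + (h/2)·(k1 + k2).
x=0.000000, p=-0.700000:
  k1 = f(0.000000, -0.700000) = 1.344000
  k2 = f(0.540000, 0.025760) = -0.061123
  p ← -0.700000 + (0.54/2)·(1.344000 + (-0.061123)) = -0.353623
x=0.540000, p=-0.353623:
  k1 = f(0.540000, -0.353623) = 0.667293
  k2 = f(1.080000, 0.006715) = -0.059548
  p ← -0.353623 + (0.54/2)·(0.667293 + (-0.059548)) = -0.189532
p(1.08) ≈ -0.1895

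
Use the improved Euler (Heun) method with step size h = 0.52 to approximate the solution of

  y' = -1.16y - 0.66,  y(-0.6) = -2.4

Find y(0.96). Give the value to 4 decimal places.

-0.9239

Heun: k1 = f(s_n, y_n); k2 = f(s_n + h, y_n + h·k1); y_{n+1} = y_n + (h/2)·(k1 + k2).
s=-0.600000, y=-2.400000:
  k1 = f(-0.600000, -2.400000) = 2.124000
  k2 = f(-0.080000, -1.295520) = 0.842803
  y ← -2.400000 + (0.52/2)·(2.124000 + 0.842803) = -1.628631
s=-0.080000, y=-1.628631:
  k1 = f(-0.080000, -1.628631) = 1.229212
  k2 = f(0.440000, -0.989441) = 0.487751
  y ← -1.628631 + (0.52/2)·(1.229212 + 0.487751) = -1.182221
s=0.440000, y=-1.182221:
  k1 = f(0.440000, -1.182221) = 0.711376
  k2 = f(0.960000, -0.812305) = 0.282274
  y ← -1.182221 + (0.52/2)·(0.711376 + 0.282274) = -0.923872
y(0.96) ≈ -0.9239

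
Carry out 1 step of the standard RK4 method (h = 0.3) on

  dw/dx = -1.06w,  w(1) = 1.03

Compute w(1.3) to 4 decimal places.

RK4: k1 = f(x_n, w_n); k2 = f(x_n + h/2, w_n + (h/2)·k1); k3 = f(x_n + h/2, w_n + (h/2)·k2); k4 = f(x_n + h, w_n + h·k3); w_{n+1} = w_n + (h/6)·(k1 + 2k2 + 2k3 + k4).
x=1.000000, w=1.030000:
  k1 = f(1.000000, 1.030000) = -1.091800
  k2 = f(1.150000, 0.866230) = -0.918204
  k3 = f(1.150000, 0.892269) = -0.945806
  k4 = f(1.300000, 0.746258) = -0.791034
  w ← 1.030000 + (0.3/6)·(k1 + 2k2 + 2k3 + k4) = 0.749457
w(1.3) ≈ 0.7495

0.7495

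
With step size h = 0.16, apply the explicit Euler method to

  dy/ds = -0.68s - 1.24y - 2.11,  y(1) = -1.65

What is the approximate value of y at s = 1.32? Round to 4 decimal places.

Euler: y_{n+1} = y_n + h·f(s_n, y_n).
s=1.000000, y=-1.650000: f=-0.744000 → y ← -1.650000 + 0.16·(-0.744000) = -1.769040
s=1.160000, y=-1.769040: f=-0.705190 → y ← -1.769040 + 0.16·(-0.705190) = -1.881870
y(1.32) ≈ -1.8819

-1.8819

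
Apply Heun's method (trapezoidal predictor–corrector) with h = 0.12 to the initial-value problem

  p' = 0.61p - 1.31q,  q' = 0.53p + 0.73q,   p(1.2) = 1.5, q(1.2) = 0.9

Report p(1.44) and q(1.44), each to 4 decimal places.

1.3729, 1.2742

Heun on (p,q): k1 = f(x_n, state_n); k2 = f(x_n + h, state_n + h·k1); state_{n+1} = state_n + (h/2)·(k1 + k2).
1.200000: (1.500000, 0.900000)
  k1 = (-0.264000, 1.452000)
  predictor → (1.468320, 1.074240)
  k2 = (-0.511579, 1.562405)
  → (1.453465, 1.080864)
1.320000: (1.453465, 1.080864)
  k1 = (-0.529318, 1.559368)
  predictor → (1.389947, 1.267988)
  k2 = (-0.813197, 1.662303)
  → (1.372914, 1.274165)
(p(1.44), q(1.44)) ≈ (1.3729, 1.2742)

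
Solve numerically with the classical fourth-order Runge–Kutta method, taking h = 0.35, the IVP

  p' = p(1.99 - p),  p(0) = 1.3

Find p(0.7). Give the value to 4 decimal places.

1.7580

RK4: k1 = f(t_n, p_n); k2 = f(t_n + h/2, p_n + (h/2)·k1); k3 = f(t_n + h/2, p_n + (h/2)·k2); k4 = f(t_n + h, p_n + h·k3); p_{n+1} = p_n + (h/6)·(k1 + 2k2 + 2k3 + k4).
t=0.000000, p=1.300000:
  k1 = f(0.000000, 1.300000) = 0.897000
  k2 = f(0.175000, 1.456975) = 0.776604
  k3 = f(0.175000, 1.435906) = 0.795627
  k4 = f(0.350000, 1.578470) = 0.649588
  p ← 1.300000 + (0.35/6)·(k1 + 2k2 + 2k3 + k4) = 1.573645
t=0.350000, p=1.573645:
  k1 = f(0.350000, 1.573645) = 0.655195
  k2 = f(0.525000, 1.688304) = 0.509355
  k3 = f(0.525000, 1.662782) = 0.544093
  k4 = f(0.700000, 1.764077) = 0.398546
  p ← 1.573645 + (0.35/6)·(k1 + 2k2 + 2k3 + k4) = 1.758015
p(0.7) ≈ 1.7580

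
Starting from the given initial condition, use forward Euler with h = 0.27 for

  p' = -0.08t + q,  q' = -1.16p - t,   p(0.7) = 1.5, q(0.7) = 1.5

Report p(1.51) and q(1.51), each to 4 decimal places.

Euler on (p,q): p_{n+1} = p_n + h·p', q_{n+1} = q_n + h·q'.
0.700000: (1.500000, 1.500000); f=(1.444000, -2.440000) → (1.889880, 0.841200)
0.970000: (1.889880, 0.841200); f=(0.763600, -3.162261) → (2.096052, -0.012610)
1.240000: (2.096052, -0.012610); f=(-0.111810, -3.671420) → (2.065863, -1.003894)
(p(1.51), q(1.51)) ≈ (2.0659, -1.0039)

2.0659, -1.0039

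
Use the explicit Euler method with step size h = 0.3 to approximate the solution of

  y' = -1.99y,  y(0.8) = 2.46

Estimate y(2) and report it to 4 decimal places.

Euler: y_{n+1} = y_n + h·f(t_n, y_n).
t=0.800000, y=2.460000: f=-4.895400 → y ← 2.460000 + 0.3·(-4.895400) = 0.991380
t=1.100000, y=0.991380: f=-1.972846 → y ← 0.991380 + 0.3·(-1.972846) = 0.399526
t=1.400000, y=0.399526: f=-0.795057 → y ← 0.399526 + 0.3·(-0.795057) = 0.161009
t=1.700000, y=0.161009: f=-0.320408 → y ← 0.161009 + 0.3·(-0.320408) = 0.064887
y(2) ≈ 0.0649

0.0649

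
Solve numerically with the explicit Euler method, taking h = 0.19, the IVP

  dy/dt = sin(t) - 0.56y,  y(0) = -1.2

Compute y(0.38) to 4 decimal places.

Euler: y_{n+1} = y_n + h·f(t_n, y_n).
t=0.000000, y=-1.200000: f=0.672000 → y ← -1.200000 + 0.19·0.672000 = -1.072320
t=0.190000, y=-1.072320: f=0.789358 → y ← -1.072320 + 0.19·0.789358 = -0.922342
y(0.38) ≈ -0.9223

-0.9223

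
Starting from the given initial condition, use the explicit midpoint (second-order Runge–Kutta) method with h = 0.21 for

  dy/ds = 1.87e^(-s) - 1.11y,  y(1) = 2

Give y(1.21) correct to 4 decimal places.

1.7014

Midpoint: k1 = f(s_n, y_n); k2 = f(s_n + h/2, y_n + (h/2)·k1); y_{n+1} = y_n + h·k2.
s=1.000000, y=2.000000:
  k1 = f(1.000000, 2.000000) = -1.532065
  k2 = f(1.105000, 1.839133) = -1.422073
  y ← 2.000000 + 0.21·(-1.422073) = 1.701365
y(1.21) ≈ 1.7014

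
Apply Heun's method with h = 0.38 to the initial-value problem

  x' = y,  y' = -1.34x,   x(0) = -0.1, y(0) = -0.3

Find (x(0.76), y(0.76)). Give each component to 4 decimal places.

-0.2682, -0.0947

Heun on (x,y): k1 = f(t_n, state_n); k2 = f(t_n + h, state_n + h·k1); state_{n+1} = state_n + (h/2)·(k1 + k2).
0.000000: (-0.100000, -0.300000)
  k1 = (-0.300000, 0.134000)
  predictor → (-0.214000, -0.249080)
  k2 = (-0.249080, 0.286760)
  → (-0.204325, -0.220056)
0.380000: (-0.204325, -0.220056)
  k1 = (-0.220056, 0.273796)
  predictor → (-0.287946, -0.116013)
  k2 = (-0.116013, 0.385848)
  → (-0.268178, -0.094723)
(x(0.76), y(0.76)) ≈ (-0.2682, -0.0947)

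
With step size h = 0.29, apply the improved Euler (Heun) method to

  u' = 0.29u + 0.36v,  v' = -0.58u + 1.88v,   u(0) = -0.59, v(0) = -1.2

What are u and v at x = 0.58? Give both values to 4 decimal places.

-1.1240, -3.0102

Heun on (u,v): k1 = f(x_n, state_n); k2 = f(x_n + h, state_n + h·k1); state_{n+1} = state_n + (h/2)·(k1 + k2).
0.000000: (-0.590000, -1.200000)
  k1 = (-0.603100, -1.913800)
  predictor → (-0.764899, -1.755002)
  k2 = (-0.853621, -2.855762)
  → (-0.801225, -1.891587)
0.290000: (-0.801225, -1.891587)
  k1 = (-0.913326, -3.091472)
  predictor → (-1.066089, -2.788114)
  k2 = (-1.312887, -4.623322)
  → (-1.124025, -3.010232)
(u(0.58), v(0.58)) ≈ (-1.1240, -3.0102)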